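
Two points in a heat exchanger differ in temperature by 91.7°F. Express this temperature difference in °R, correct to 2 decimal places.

Fahrenheit and Rankine degrees are the same size, so the interval is unchanged: 91.70.

91.70°R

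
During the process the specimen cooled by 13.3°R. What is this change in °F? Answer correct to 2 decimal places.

Rankine and Fahrenheit degrees are the same size, so the interval is unchanged: 13.30.

13.30°F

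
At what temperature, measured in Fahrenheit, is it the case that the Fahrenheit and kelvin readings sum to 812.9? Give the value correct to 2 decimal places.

358.41°F

Let F be the Fahrenheit reading. The kelvin reading is K = 5/9·F + 255.372.
Require F + K = 812.9: (14/9)·F + 255.372 = 812.9.
F = (812.9 - 255.372) / (14/9) = 358.41.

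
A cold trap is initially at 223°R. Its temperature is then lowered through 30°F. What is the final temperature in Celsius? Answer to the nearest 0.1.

Initial temperature in Celsius: (223 - 491.67) × 5/9 = -149.2611°C.
The 30°F change is an interval, so only the factor 5/9 applies: -30 × 5/9 = -16.6667°C.
Final Celsius temperature: -149.2611 - 16.6667 = -165.9278°C.

-165.9°C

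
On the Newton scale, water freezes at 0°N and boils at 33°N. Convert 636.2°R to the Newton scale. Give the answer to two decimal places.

26.50°N

First in Celsius: (636.2 - 491.67) × 5/9 = 80.2944°C.
Linearly onto the Newton scale: 0 + (80.2944 / 100) × (33 - 0) = 26.50°N.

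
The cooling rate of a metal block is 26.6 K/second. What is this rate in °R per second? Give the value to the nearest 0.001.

Since only a temperature interval is involved, the additive offset between the scales drops out.
A change of 1 K is a change of 1.8°R, so 26.6 × 1.8 = 47.880.

47.880 °R/second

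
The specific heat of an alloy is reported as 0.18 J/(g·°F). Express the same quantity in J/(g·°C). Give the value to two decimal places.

0.32 J/(g·°C)

Since only a temperature interval is involved, the additive offset between the scales drops out.
A change of 1°C is a change of 1.8°F, so per °C the value is 0.18 × 1.8 = 0.32.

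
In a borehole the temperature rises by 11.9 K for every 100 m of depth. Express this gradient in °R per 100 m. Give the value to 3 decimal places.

Since only a temperature interval is involved, the additive offset between the scales drops out.
A change of 1 K is a change of 1.8°R, so 11.9 × 1.8 = 21.420.

21.420 °R/100 m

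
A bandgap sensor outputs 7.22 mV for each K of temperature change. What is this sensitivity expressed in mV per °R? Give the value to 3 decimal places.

4.011 mV per °R

Since only a temperature interval is involved, the additive offset between the scales drops out.
A change of 1°R is a change of 5/9 K, so per °R the value is 7.22 × 5/9 = 4.011.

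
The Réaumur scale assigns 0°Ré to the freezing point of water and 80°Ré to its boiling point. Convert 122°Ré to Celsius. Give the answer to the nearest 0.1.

Linear interpolation between the fixed points: C = (122 - 0) × 100 / (80 - 0) = 152.5000°C.

152.5°C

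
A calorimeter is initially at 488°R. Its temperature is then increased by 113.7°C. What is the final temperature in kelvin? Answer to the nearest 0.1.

384.8 K

Initial temperature in Celsius: (488 - 491.67) × 5/9 = -2.0389°C.
Final Celsius temperature: -2.0389 + 113.7000 = 111.6611°C.
In kelvin: 111.6611 + 273.15 = 384.8 K.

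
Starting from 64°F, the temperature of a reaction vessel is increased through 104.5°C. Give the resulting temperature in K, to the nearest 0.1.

395.4 K

Initial temperature in Celsius: (64 - 32) × 5/9 = 17.7778°C.
Final Celsius temperature: 17.7778 + 104.5000 = 122.2778°C.
In kelvin: 122.2778 + 273.15 = 395.4 K.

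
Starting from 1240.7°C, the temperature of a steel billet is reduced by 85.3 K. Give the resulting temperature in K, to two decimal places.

The 85.3 K change is an interval; Kelvin and Celsius degrees are the same size, so ΔC = -85.3°C.
Final Celsius temperature: 1240.7000 - 85.3000 = 1155.4000°C.
In kelvin: 1155.4000 + 273.15 = 1428.55 K.

1428.55 K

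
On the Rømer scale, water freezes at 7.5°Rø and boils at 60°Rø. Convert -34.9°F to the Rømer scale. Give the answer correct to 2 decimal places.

-12.01°Rø

First in Celsius: (-34.9 - 32) × 5/9 = -37.1667°C.
Linearly onto the Rømer scale: 7.5 + (-37.1667 / 100) × (60 - 7.5) = -12.01°Rø.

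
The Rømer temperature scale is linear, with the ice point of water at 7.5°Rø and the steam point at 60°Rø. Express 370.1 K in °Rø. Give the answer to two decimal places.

58.40°Rø

First in Celsius: 370.1 - 273.15 = 96.9500°C.
Linearly onto the Rømer scale: 7.5 + (96.9500 / 100) × (60 - 7.5) = 58.40°Rø.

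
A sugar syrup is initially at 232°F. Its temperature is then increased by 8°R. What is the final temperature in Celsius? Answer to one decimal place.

115.6°C

Initial temperature in Celsius: (232 - 32) × 5/9 = 111.1111°C.
The 8°R change is an interval, so only the factor 5/9 applies: +8 × 5/9 = +4.4444°C.
Final Celsius temperature: 111.1111 + 4.4444 = 115.5556°C.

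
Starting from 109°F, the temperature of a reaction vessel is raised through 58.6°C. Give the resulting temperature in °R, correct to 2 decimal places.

674.15°R

Initial temperature in Celsius: (109 - 32) × 5/9 = 42.7778°C.
Final Celsius temperature: 42.7778 + 58.6000 = 101.3778°C.
In Rankine: 101.3778 × 1.8 + 491.67 = 674.15°R.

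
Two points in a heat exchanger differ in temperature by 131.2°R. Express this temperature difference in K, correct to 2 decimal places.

72.89 K

An interval of 1°R corresponds to 5/9 K.
131.2 × 5/9 = 72.89.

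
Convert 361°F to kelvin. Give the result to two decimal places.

In Celsius: (361 - 32) × 5/9 = 182.7778°C.
In kelvin: 182.7778 + 273.15 = 455.93 K.

455.93 K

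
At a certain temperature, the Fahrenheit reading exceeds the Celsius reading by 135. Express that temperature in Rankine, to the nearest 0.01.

723.42°R

Let x be the Fahrenheit reading; then the Celsius reading is 5/9·x - 17.7778.
(5/9·x - 17.7778) - x = -135  ⇒  (-4/9)·x = -117.222  ⇒  x = 263.7500°F.
In Celsius: (263.75 - 32) × 5/9 = 128.7500°C.
In Rankine: 128.7500 × 1.8 + 491.67 = 723.42°R.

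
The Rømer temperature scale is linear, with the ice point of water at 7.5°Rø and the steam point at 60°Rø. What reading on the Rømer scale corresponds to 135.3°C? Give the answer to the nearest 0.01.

78.53°Rø

Linearly onto the Rømer scale: 7.5 + (135.3000 / 100) × (60 - 7.5) = 78.53°Rø.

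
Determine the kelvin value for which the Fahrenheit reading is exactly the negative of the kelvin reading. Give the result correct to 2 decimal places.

Let K be the kelvin reading. The Fahrenheit reading is F = 1.8·K - 459.67.
Require F = -1·K: 1.8·K - 459.67 = -1·K.
(2.8)·K = 459.67  ⇒  K = 164.17.

164.17 K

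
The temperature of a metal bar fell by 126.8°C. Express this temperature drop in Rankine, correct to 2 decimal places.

An interval of 1°C corresponds to 1.8°R.
126.8 × 1.8 = 228.24.

228.24°R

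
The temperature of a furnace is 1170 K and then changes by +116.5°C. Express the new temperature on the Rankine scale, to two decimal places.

Initial temperature in Celsius: 1170 - 273.15 = 896.8500°C.
Final Celsius temperature: 896.8500 + 116.5000 = 1013.3500°C.
In Rankine: 1013.3500 × 1.8 + 491.67 = 2315.70°R.

2315.70°R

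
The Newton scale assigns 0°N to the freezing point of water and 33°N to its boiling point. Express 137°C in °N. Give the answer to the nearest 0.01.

45.21°N

Linearly onto the Newton scale: 0 + (137.0000 / 100) × (33 - 0) = 45.21°N.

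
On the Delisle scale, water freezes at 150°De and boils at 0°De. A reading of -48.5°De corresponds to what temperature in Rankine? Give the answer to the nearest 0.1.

729.9°R

Linear interpolation between the fixed points: C = (-48.5 - 150) × 100 / (0 - 150) = 132.3333°C.
Then 132.3333 × 1.8 + 491.67 = 729.9°R.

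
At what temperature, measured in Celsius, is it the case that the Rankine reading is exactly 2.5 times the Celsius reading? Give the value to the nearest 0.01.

702.39°C

Let C be the Celsius reading. The Rankine reading is R = 1.8·C + 491.67.
Require R = 2.5·C: 1.8·C + 491.67 = 2.5·C.
(-0.7)·C = -491.67  ⇒  C = 702.39.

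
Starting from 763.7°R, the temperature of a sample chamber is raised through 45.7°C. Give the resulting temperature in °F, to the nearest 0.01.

386.29°F

Initial temperature in Celsius: (763.7 - 491.67) × 5/9 = 151.1278°C.
Final Celsius temperature: 151.1278 + 45.7000 = 196.8278°C.
In Fahrenheit: 196.8278 × 1.8 + 32 = 386.29°F.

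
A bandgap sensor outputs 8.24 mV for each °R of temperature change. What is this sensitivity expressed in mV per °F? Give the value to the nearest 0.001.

Since only a temperature interval is involved, the additive offset between the scales drops out.
A change of 1°F is a change of 1°R, so per °F the value is 8.24 × 1 = 8.240.

8.240 mV per °F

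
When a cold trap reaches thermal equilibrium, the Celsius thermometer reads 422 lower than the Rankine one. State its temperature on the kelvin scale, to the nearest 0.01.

186.06 K

Let x be the Rankine reading; then the Celsius reading is 5/9·x - 273.15.
(5/9·x - 273.15) - x = -422  ⇒  (-4/9)·x = -148.85  ⇒  x = 334.9125°R.
In Celsius: (334.9125 - 491.67) × 5/9 = -87.0875°C.
In kelvin: -87.0875 + 273.15 = 186.06 K.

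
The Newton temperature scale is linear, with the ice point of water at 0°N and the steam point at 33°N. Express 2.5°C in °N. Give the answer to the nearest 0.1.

0.8°N

Linearly onto the Newton scale: 0 + (2.5000 / 100) × (33 - 0) = 0.8°N.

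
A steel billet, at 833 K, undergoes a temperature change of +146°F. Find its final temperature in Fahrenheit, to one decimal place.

1185.7°F

Initial temperature in Celsius: 833 - 273.15 = 559.8500°C.
The 146°F change is an interval, so only the factor 5/9 applies: +146 × 5/9 = +81.1111°C.
Final Celsius temperature: 559.8500 + 81.1111 = 640.9611°C.
In Fahrenheit: 640.9611 × 1.8 + 32 = 1185.7°F.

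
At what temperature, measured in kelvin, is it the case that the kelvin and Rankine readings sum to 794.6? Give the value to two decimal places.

283.79 K

Let K be the kelvin reading. The Rankine reading is R = 1.8·K.
Require K + R = 794.6: (2.8)·K = 794.6.
K = (794.6) / (2.8) = 283.79.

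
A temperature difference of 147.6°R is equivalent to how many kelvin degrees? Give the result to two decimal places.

82.00 K

An interval of 1°R corresponds to 5/9 K.
147.6 × 5/9 = 82.00.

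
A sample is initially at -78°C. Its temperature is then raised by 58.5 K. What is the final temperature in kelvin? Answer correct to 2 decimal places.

The 58.5 K change is an interval; Kelvin and Celsius degrees are the same size, so ΔC = +58.5°C.
Final Celsius temperature: -78.0000 + 58.5000 = -19.5000°C.
In kelvin: -19.5000 + 273.15 = 253.65 K.

253.65 K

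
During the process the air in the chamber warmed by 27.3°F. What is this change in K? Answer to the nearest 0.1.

An interval of 1°F corresponds to 5/9 K.
27.3 × 5/9 = 15.2.

15.2 K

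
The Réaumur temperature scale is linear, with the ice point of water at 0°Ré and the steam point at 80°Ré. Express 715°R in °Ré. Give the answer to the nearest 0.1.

99.3°Ré

First in Celsius: (715 - 491.67) × 5/9 = 124.0722°C.
Linearly onto the Réaumur scale: 0 + (124.0722 / 100) × (80 - 0) = 99.3°Ré.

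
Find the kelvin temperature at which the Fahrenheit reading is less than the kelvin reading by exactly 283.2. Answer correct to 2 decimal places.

Let K be the kelvin reading. The Fahrenheit reading is F = 1.8·K - 459.67.
Require F - K = -283.2: (0.8)·K - 459.67 = -283.2.
K = (-283.2 + 459.67) / (0.8) = 220.59.

220.59 K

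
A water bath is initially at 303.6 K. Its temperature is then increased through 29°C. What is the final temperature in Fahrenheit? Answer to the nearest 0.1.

139.0°F

Initial temperature in Celsius: 303.6 - 273.15 = 30.4500°C.
Final Celsius temperature: 30.4500 + 29.0000 = 59.4500°C.
In Fahrenheit: 59.4500 × 1.8 + 32 = 139.0°F.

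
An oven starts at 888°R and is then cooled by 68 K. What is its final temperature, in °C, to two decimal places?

152.18°C

Initial temperature in Celsius: (888 - 491.67) × 5/9 = 220.1833°C.
The 68 K change is an interval; Kelvin and Celsius degrees are the same size, so ΔC = -68°C.
Final Celsius temperature: 220.1833 - 68.0000 = 152.1833°C.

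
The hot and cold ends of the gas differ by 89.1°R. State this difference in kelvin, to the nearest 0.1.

An interval of 1°R corresponds to 5/9 K.
89.1 × 5/9 = 49.5.

49.5 K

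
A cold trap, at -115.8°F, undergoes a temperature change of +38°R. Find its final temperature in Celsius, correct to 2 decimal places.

-61.00°C

Initial temperature in Celsius: (-115.8 - 32) × 5/9 = -82.1111°C.
The 38°R change is an interval, so only the factor 5/9 applies: +38 × 5/9 = +21.1111°C.
Final Celsius temperature: -82.1111 + 21.1111 = -61.0000°C.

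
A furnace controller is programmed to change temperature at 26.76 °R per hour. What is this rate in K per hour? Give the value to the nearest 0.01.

14.87 K/hour

Since only a temperature interval is involved, the additive offset between the scales drops out.
A change of 1°R is a change of 5/9 K, so 26.76 × 5/9 = 14.87.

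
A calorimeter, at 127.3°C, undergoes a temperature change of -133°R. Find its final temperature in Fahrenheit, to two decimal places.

The 133°R change is an interval, so only the factor 5/9 applies: -133 × 5/9 = -73.8889°C.
Final Celsius temperature: 127.3000 - 73.8889 = 53.4111°C.
In Fahrenheit: 53.4111 × 1.8 + 32 = 128.14°F.

128.14°F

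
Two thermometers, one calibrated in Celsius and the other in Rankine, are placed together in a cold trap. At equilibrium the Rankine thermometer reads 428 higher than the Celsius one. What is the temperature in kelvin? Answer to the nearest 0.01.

193.56 K

Let x be the Celsius reading; then the Rankine reading is 1.8·x + 491.67.
(1.8·x + 491.67) - x = 428  ⇒  (0.8)·x = -63.67  ⇒  x = -79.5875°C.
In kelvin: -79.5875 + 273.15 = 193.56 K.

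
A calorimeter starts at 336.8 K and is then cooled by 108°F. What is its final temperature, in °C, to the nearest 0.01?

Initial temperature in Celsius: 336.8 - 273.15 = 63.6500°C.
The 108°F change is an interval, so only the factor 5/9 applies: -108 × 5/9 = -60.0000°C.
Final Celsius temperature: 63.6500 - 60.0000 = 3.6500°C.

3.65°C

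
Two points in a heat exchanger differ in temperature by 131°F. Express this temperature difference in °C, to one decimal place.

72.8°C

For a temperature interval the offset drops out; only the factor 5/9 applies.
131 × 5/9 = 72.8.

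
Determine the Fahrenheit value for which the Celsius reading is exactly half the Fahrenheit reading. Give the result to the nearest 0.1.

320.0°F

Let F be the Fahrenheit reading. The Celsius reading is C = 5/9·F - 17.7778.
Require C = 0.5·F: 5/9·F - 17.7778 = 0.5·F.
(1/18)·F = 17.7778  ⇒  F = 320.0.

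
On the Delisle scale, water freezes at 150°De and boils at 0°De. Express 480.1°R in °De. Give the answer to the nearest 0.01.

First in Celsius: (480.1 - 491.67) × 5/9 = -6.4278°C.
Linearly onto the Delisle scale: 150 + (-6.4278 / 100) × (0 - 150) = 159.64°De.

159.64°De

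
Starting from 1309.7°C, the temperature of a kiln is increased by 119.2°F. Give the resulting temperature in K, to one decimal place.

The 119.2°F change is an interval, so only the factor 5/9 applies: +119.2 × 5/9 = +66.2222°C.
Final Celsius temperature: 1309.7000 + 66.2222 = 1375.9222°C.
In kelvin: 1375.9222 + 273.15 = 1649.1 K.

1649.1 K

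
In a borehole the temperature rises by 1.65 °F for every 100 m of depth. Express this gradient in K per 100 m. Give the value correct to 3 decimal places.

Since only a temperature interval is involved, the additive offset between the scales drops out.
A change of 1°F is a change of 5/9 K, so 1.65 × 5/9 = 0.917.

0.917 K/100 m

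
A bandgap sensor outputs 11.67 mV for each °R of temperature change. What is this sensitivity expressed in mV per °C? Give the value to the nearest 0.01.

Since only a temperature interval is involved, the additive offset between the scales drops out.
A change of 1°C is a change of 1.8°R, so per °C the value is 11.67 × 1.8 = 21.01.

21.01 mV per °C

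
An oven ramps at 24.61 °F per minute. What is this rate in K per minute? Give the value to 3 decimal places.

13.672 K/minute

Since only a temperature interval is involved, the additive offset between the scales drops out.
A change of 1°F is a change of 5/9 K, so 24.61 × 5/9 = 13.672.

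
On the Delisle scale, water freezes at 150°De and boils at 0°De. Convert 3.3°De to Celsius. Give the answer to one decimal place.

Linear interpolation between the fixed points: C = (3.3 - 150) × 100 / (0 - 150) = 97.8000°C.

97.8°C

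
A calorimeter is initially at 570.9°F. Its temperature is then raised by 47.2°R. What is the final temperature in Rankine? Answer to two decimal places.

Initial temperature in Celsius: (570.9 - 32) × 5/9 = 299.3889°C.
The 47.2°R change is an interval, so only the factor 5/9 applies: +47.2 × 5/9 = +26.2222°C.
Final Celsius temperature: 299.3889 + 26.2222 = 325.6111°C.
In Rankine: 325.6111 × 1.8 + 491.67 = 1077.77°R.

1077.77°R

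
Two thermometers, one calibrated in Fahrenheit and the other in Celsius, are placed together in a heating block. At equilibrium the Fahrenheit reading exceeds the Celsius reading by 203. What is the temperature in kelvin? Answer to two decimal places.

Let x be the Fahrenheit reading; then the Celsius reading is 5/9·x - 17.7778.
(5/9·x - 17.7778) - x = -203  ⇒  (-4/9)·x = -185.222  ⇒  x = 416.7500°F.
In Celsius: (416.75 - 32) × 5/9 = 213.7500°C.
In kelvin: 213.7500 + 273.15 = 486.90 K.

486.90 K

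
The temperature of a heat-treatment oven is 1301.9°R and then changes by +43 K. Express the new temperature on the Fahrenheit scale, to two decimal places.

919.63°F

Initial temperature in Celsius: (1301.9 - 491.67) × 5/9 = 450.1278°C.
The 43 K change is an interval; Kelvin and Celsius degrees are the same size, so ΔC = +43°C.
Final Celsius temperature: 450.1278 + 43.0000 = 493.1278°C.
In Fahrenheit: 493.1278 × 1.8 + 32 = 919.63°F.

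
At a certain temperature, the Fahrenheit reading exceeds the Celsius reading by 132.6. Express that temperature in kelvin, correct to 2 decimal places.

Let x be the Fahrenheit reading; then the Celsius reading is 5/9·x - 17.7778.
(5/9·x - 17.7778) - x = -132.6  ⇒  (-4/9)·x = -114.822  ⇒  x = 258.3500°F.
In Celsius: (258.35 - 32) × 5/9 = 125.7500°C.
In kelvin: 125.7500 + 273.15 = 398.90 K.

398.90 K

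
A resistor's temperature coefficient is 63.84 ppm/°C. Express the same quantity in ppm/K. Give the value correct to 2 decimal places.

The quantity depends on a temperature interval, so only the ratio of degree sizes applies; the offset between the scales is irrelevant.
A change of 1 K is a change of 1°C, so per K the value is 63.84 × 1 = 63.84.

63.84 ppm/K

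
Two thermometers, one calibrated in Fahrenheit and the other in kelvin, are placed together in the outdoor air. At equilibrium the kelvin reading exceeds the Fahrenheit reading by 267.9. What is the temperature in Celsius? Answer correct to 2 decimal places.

-33.44°C

Let x be the Fahrenheit reading; then the kelvin reading is 5/9·x + 255.372.
(5/9·x + 255.372) - x = 267.9  ⇒  (-4/9)·x = 12.5278  ⇒  x = -28.1875°F.
In Celsius: (-28.1875 - 32) × 5/9 = -33.44°C.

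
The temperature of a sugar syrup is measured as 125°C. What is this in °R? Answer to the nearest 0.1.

In Rankine: 125.0000 × 1.8 + 491.67 = 716.7°R.

716.7°R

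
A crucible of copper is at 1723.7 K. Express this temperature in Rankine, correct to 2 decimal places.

3102.66°R

In Celsius: 1723.7 - 273.15 = 1450.5500°C.
In Rankine: 1450.5500 × 1.8 + 491.67 = 3102.66°R.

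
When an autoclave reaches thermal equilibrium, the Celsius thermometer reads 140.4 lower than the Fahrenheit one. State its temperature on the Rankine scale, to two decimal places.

Let x be the Fahrenheit reading; then the Celsius reading is 5/9·x - 17.7778.
(5/9·x - 17.7778) - x = -140.4  ⇒  (-4/9)·x = -122.622  ⇒  x = 275.9000°F.
In Celsius: (275.9 - 32) × 5/9 = 135.5000°C.
In Rankine: 135.5000 × 1.8 + 491.67 = 735.57°R.

735.57°R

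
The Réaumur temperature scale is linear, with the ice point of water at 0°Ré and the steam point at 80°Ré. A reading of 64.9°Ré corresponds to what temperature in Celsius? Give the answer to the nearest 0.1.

81.1°C

Linear interpolation between the fixed points: C = (64.9 - 0) × 100 / (80 - 0) = 81.1250°C.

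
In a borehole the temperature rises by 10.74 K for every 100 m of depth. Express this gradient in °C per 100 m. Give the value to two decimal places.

10.74 °C/100 m

Since only a temperature interval is involved, the additive offset between the scales drops out.
A change of 1 K is a change of 1°C, so 10.74 × 1 = 10.74.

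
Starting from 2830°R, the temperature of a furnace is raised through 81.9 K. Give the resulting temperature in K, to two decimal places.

1654.12 K

Initial temperature in Celsius: (2830 - 491.67) × 5/9 = 1299.0722°C.
The 81.9 K change is an interval; Kelvin and Celsius degrees are the same size, so ΔC = +81.9°C.
Final Celsius temperature: 1299.0722 + 81.9000 = 1380.9722°C.
In kelvin: 1380.9722 + 273.15 = 1654.12 K.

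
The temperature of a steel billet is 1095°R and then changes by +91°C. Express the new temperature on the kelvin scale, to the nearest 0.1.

699.3 K

Initial temperature in Celsius: (1095 - 491.67) × 5/9 = 335.1833°C.
Final Celsius temperature: 335.1833 + 91.0000 = 426.1833°C.
In kelvin: 426.1833 + 273.15 = 699.3 K.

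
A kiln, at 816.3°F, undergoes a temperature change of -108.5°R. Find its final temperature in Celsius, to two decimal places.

375.44°C

Initial temperature in Celsius: (816.3 - 32) × 5/9 = 435.7222°C.
The 108.5°R change is an interval, so only the factor 5/9 applies: -108.5 × 5/9 = -60.2778°C.
Final Celsius temperature: 435.7222 - 60.2778 = 375.4444°C.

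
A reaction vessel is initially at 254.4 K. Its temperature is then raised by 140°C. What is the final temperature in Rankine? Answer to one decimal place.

Initial temperature in Celsius: 254.4 - 273.15 = -18.7500°C.
Final Celsius temperature: -18.7500 + 140.0000 = 121.2500°C.
In Rankine: 121.2500 × 1.8 + 491.67 = 709.9°R.

709.9°R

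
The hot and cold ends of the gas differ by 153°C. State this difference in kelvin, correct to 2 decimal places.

153.00 K

Celsius and kelvin degrees are the same size, so the interval is unchanged: 153.00.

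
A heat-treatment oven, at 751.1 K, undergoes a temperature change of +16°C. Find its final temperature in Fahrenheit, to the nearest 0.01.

921.11°F

Initial temperature in Celsius: 751.1 - 273.15 = 477.9500°C.
Final Celsius temperature: 477.9500 + 16.0000 = 493.9500°C.
In Fahrenheit: 493.9500 × 1.8 + 32 = 921.11°F.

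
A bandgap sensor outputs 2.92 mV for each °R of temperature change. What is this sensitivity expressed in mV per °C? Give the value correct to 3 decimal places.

The quantity depends on a temperature interval, so only the ratio of degree sizes applies; the offset between the scales is irrelevant.
A change of 1°C is a change of 1.8°R, so per °C the value is 2.92 × 1.8 = 5.256.

5.256 mV per °C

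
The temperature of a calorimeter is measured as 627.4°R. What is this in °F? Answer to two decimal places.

167.73°F

In Celsius: (627.4 - 491.67) × 5/9 = 75.4056°C.
In Fahrenheit: 75.4056 × 1.8 + 32 = 167.73°F.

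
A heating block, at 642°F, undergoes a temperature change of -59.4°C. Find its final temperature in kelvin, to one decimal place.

552.6 K

Initial temperature in Celsius: (642 - 32) × 5/9 = 338.8889°C.
Final Celsius temperature: 338.8889 - 59.4000 = 279.4889°C.
In kelvin: 279.4889 + 273.15 = 552.6 K.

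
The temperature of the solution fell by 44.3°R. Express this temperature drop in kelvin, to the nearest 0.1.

Only the scale ratio 5/9 matters for a change in temperature.
44.3 × 5/9 = 24.6.

24.6 K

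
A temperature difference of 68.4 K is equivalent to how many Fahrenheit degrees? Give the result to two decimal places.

123.12°F

Only the scale ratio 1.8 matters for a change in temperature.
68.4 × 1.8 = 123.12.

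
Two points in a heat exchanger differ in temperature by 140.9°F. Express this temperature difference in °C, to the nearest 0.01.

Only the scale ratio 5/9 matters for a change in temperature.
140.9 × 5/9 = 78.28.

78.28°C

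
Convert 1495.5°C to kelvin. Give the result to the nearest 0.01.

1768.65 K

In kelvin: 1495.5000 + 273.15 = 1768.65 K.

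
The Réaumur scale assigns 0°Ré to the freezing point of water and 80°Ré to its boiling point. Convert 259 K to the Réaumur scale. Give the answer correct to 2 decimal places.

First in Celsius: 259 - 273.15 = -14.1500°C.
Linearly onto the Réaumur scale: 0 + (-14.1500 / 100) × (80 - 0) = -11.32°Ré.

-11.32°Ré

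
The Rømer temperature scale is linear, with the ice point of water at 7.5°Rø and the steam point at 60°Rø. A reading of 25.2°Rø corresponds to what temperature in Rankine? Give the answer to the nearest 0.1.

Linear interpolation between the fixed points: C = (25.2 - 7.5) × 100 / (60 - 7.5) = 33.7143°C.
Then 33.7143 × 1.8 + 491.67 = 552.4°R.

552.4°R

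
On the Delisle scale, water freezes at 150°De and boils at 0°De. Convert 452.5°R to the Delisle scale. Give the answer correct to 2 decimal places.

First in Celsius: (452.5 - 491.67) × 5/9 = -21.7611°C.
Linearly onto the Delisle scale: 150 + (-21.7611 / 100) × (0 - 150) = 182.64°De.

182.64°De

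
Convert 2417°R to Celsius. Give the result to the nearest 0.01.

1069.63°C

In Celsius: (2417 - 491.67) × 5/9 = 1069.6278°C.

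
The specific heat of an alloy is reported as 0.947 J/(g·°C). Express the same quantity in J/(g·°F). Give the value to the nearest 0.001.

Since only a temperature interval is involved, the additive offset between the scales drops out.
A change of 1°F is a change of 5/9°C, so per °F the value is 0.947 × 5/9 = 0.526.

0.526 J/(g·°F)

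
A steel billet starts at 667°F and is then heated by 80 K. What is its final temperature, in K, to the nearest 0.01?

Initial temperature in Celsius: (667 - 32) × 5/9 = 352.7778°C.
The 80 K change is an interval; Kelvin and Celsius degrees are the same size, so ΔC = +80°C.
Final Celsius temperature: 352.7778 + 80.0000 = 432.7778°C.
In kelvin: 432.7778 + 273.15 = 705.93 K.

705.93 K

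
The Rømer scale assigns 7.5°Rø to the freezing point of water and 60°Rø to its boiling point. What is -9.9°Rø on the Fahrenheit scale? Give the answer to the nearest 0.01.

-27.66°F

Linear interpolation between the fixed points: C = (-9.9 - 7.5) × 100 / (60 - 7.5) = -33.1429°C.
Then -33.1429 × 1.8 + 32 = -27.66°F.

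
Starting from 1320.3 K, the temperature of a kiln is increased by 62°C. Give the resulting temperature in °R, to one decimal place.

2488.1°R

Initial temperature in Celsius: 1320.3 - 273.15 = 1047.1500°C.
Final Celsius temperature: 1047.1500 + 62.0000 = 1109.1500°C.
In Rankine: 1109.1500 × 1.8 + 491.67 = 2488.1°R.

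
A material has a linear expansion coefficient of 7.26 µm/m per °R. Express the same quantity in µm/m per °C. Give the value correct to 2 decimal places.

Since only a temperature interval is involved, the additive offset between the scales drops out.
A change of 1°C is a change of 1.8°R, so per °C the value is 7.26 × 1.8 = 13.07.

13.07 µm/m per °C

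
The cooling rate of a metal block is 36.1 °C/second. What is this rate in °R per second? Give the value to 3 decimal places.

64.980 °R/second

The quantity depends on a temperature interval, so only the ratio of degree sizes applies; the offset between the scales is irrelevant.
A change of 1°C is a change of 1.8°R, so 36.1 × 1.8 = 64.980.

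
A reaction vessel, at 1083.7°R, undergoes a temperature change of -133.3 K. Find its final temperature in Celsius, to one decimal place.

Initial temperature in Celsius: (1083.7 - 491.67) × 5/9 = 328.9056°C.
The 133.3 K change is an interval; Kelvin and Celsius degrees are the same size, so ΔC = -133.3°C.
Final Celsius temperature: 328.9056 - 133.3000 = 195.6056°C.

195.6°C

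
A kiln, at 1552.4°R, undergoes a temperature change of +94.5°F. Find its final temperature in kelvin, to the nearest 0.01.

914.94 K

Initial temperature in Celsius: (1552.4 - 491.67) × 5/9 = 589.2944°C.
The 94.5°F change is an interval, so only the factor 5/9 applies: +94.5 × 5/9 = +52.5000°C.
Final Celsius temperature: 589.2944 + 52.5000 = 641.7944°C.
In kelvin: 641.7944 + 273.15 = 914.94 K.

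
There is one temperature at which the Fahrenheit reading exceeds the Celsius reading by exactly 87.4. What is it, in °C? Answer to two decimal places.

Let C be the Celsius reading. The Fahrenheit reading is F = 1.8·C + 32.
Require F - C = 87.4: (0.8)·C + 32 = 87.4.
C = (87.4 - 32) / (0.8) = 69.25.

69.25°C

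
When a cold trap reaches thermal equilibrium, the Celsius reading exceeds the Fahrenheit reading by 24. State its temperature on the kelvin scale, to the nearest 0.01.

Let x be the Celsius reading; then the Fahrenheit reading is 1.8·x + 32.
(1.8·x + 32) - x = -24  ⇒  (0.8)·x = -56  ⇒  x = -70.0000°C.
In kelvin: -70.0000 + 273.15 = 203.15 K.

203.15 K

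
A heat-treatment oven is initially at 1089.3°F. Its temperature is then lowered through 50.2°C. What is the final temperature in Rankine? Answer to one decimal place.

Initial temperature in Celsius: (1089.3 - 32) × 5/9 = 587.3889°C.
Final Celsius temperature: 587.3889 - 50.2000 = 537.1889°C.
In Rankine: 537.1889 × 1.8 + 491.67 = 1458.6°R.

1458.6°R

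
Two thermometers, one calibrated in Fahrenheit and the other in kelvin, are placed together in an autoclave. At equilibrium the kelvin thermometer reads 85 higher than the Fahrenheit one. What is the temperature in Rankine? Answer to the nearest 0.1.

Let x be the Fahrenheit reading; then the kelvin reading is 5/9·x + 255.372.
(5/9·x + 255.372) - x = 85  ⇒  (-4/9)·x = -170.372  ⇒  x = 383.3375°F.
In Celsius: (383.3375 - 32) × 5/9 = 195.1875°C.
In Rankine: 195.1875 × 1.8 + 491.67 = 843.0°R.

843.0°R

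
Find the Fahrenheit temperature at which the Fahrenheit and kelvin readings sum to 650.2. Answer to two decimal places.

253.82°F

Let F be the Fahrenheit reading. The kelvin reading is K = 5/9·F + 255.372.
Require F + K = 650.2: (14/9)·F + 255.372 = 650.2.
F = (650.2 - 255.372) / (14/9) = 253.82.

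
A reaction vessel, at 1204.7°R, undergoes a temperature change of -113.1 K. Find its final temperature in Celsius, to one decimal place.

Initial temperature in Celsius: (1204.7 - 491.67) × 5/9 = 396.1278°C.
The 113.1 K change is an interval; Kelvin and Celsius degrees are the same size, so ΔC = -113.1°C.
Final Celsius temperature: 396.1278 - 113.1000 = 283.0278°C.

283.0°C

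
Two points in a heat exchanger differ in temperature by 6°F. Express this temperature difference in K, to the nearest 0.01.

Only the scale ratio 5/9 matters for a change in temperature.
6 × 5/9 = 3.33.

3.33 K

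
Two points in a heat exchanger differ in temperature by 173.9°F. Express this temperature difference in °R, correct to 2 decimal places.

173.90°R

Fahrenheit and Rankine degrees are the same size, so the interval is unchanged: 173.90.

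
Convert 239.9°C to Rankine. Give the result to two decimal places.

In Rankine: 239.9000 × 1.8 + 491.67 = 923.49°R.

923.49°R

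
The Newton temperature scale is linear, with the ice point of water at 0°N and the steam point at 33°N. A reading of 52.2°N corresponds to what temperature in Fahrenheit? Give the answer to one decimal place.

316.7°F

Linear interpolation between the fixed points: C = (52.2 - 0) × 100 / (33 - 0) = 158.1818°C.
Then 158.1818 × 1.8 + 32 = 316.7°F.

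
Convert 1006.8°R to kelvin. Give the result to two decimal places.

In Celsius: (1006.8 - 491.67) × 5/9 = 286.1833°C.
In kelvin: 286.1833 + 273.15 = 559.33 K.

559.33 K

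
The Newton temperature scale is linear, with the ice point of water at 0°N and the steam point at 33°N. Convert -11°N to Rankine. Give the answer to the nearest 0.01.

431.67°R

Linear interpolation between the fixed points: C = (-11 - 0) × 100 / (33 - 0) = -33.3333°C.
Then -33.3333 × 1.8 + 491.67 = 431.67°R.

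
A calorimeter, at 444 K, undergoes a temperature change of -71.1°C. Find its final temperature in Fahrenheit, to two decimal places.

211.55°F

Initial temperature in Celsius: 444 - 273.15 = 170.8500°C.
Final Celsius temperature: 170.8500 - 71.1000 = 99.7500°C.
In Fahrenheit: 99.7500 × 1.8 + 32 = 211.55°F.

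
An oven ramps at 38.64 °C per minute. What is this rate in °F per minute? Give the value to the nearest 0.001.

69.552 °F/minute

Since only a temperature interval is involved, the additive offset between the scales drops out.
A change of 1°C is a change of 1.8°F, so 38.64 × 1.8 = 69.552.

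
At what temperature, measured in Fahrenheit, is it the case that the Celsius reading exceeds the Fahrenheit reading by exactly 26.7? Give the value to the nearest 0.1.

-100.1°F

Let F be the Fahrenheit reading. The Celsius reading is C = 5/9·F - 17.7778.
Require C - F = 26.7: (-4/9)·F - 17.7778 = 26.7.
F = (26.7 + 17.7778) / (-4/9) = -100.1.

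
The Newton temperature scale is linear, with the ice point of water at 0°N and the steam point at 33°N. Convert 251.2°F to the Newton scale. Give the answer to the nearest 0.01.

40.19°N

First in Celsius: (251.2 - 32) × 5/9 = 121.7778°C.
Linearly onto the Newton scale: 0 + (121.7778 / 100) × (33 - 0) = 40.19°N.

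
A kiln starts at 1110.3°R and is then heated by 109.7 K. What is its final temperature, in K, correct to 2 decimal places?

726.53 K

Initial temperature in Celsius: (1110.3 - 491.67) × 5/9 = 343.6833°C.
The 109.7 K change is an interval; Kelvin and Celsius degrees are the same size, so ΔC = +109.7°C.
Final Celsius temperature: 343.6833 + 109.7000 = 453.3833°C.
In kelvin: 453.3833 + 273.15 = 726.53 K.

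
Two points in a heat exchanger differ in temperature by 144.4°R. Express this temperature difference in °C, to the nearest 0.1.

80.2°C

An interval of 1°R corresponds to 5/9°C.
144.4 × 5/9 = 80.2.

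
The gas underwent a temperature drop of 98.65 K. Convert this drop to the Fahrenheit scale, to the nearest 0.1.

Only the scale ratio 1.8 matters for a change in temperature.
98.65 × 1.8 = 177.6.

177.6°F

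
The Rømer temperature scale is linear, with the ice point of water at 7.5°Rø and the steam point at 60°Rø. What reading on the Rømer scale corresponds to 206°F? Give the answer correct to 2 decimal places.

58.25°Rø

First in Celsius: (206 - 32) × 5/9 = 96.6667°C.
Linearly onto the Rømer scale: 7.5 + (96.6667 / 100) × (60 - 7.5) = 58.25°Rø.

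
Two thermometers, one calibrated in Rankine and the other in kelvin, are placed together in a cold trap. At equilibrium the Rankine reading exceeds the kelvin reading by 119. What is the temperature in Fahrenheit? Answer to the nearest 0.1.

-191.9°F

Let x be the Rankine reading; then the kelvin reading is 5/9·x.
(5/9·x) - x = -119  ⇒  (-4/9)·x = -119  ⇒  x = 267.7500°R.
In Celsius: (267.75 - 491.67) × 5/9 = -124.4000°C.
In Fahrenheit: -124.4000 × 1.8 + 32 = -191.9°F.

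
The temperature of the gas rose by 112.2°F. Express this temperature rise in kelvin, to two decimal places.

For a temperature interval the offset drops out; only the factor 5/9 applies.
112.2 × 5/9 = 62.33.

62.33 K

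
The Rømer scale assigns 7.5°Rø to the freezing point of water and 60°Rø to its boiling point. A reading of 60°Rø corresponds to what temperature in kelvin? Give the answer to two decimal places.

373.15 K

Linear interpolation between the fixed points: C = (60 - 7.5) × 100 / (60 - 7.5) = 100.0000°C.
Then 100.0000 + 273.15 = 373.15 K.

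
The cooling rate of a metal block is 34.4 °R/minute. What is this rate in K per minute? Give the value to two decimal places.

The quantity depends on a temperature interval, so only the ratio of degree sizes applies; the offset between the scales is irrelevant.
A change of 1°R is a change of 5/9 K, so 34.4 × 5/9 = 19.11.

19.11 K/minute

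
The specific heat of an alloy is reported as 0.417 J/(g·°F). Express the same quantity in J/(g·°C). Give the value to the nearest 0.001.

0.751 J/(g·°C)

Since only a temperature interval is involved, the additive offset between the scales drops out.
A change of 1°C is a change of 1.8°F, so per °C the value is 0.417 × 1.8 = 0.751.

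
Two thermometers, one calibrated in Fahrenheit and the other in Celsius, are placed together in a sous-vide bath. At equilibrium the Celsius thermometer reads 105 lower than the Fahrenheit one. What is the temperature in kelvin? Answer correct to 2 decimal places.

Let x be the Fahrenheit reading; then the Celsius reading is 5/9·x - 17.7778.
(5/9·x - 17.7778) - x = -105  ⇒  (-4/9)·x = -87.2222  ⇒  x = 196.2500°F.
In Celsius: (196.25 - 32) × 5/9 = 91.2500°C.
In kelvin: 91.2500 + 273.15 = 364.40 K.

364.40 K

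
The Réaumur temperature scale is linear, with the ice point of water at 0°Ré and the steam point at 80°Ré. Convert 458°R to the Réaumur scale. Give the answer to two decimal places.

-14.96°Ré

First in Celsius: (458 - 491.67) × 5/9 = -18.7056°C.
Linearly onto the Réaumur scale: 0 + (-18.7056 / 100) × (80 - 0) = -14.96°Ré.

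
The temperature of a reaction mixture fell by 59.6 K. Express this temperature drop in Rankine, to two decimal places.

107.28°R

Only the scale ratio 1.8 matters for a change in temperature.
59.6 × 1.8 = 107.28.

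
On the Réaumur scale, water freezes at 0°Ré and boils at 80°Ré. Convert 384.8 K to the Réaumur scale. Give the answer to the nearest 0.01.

First in Celsius: 384.8 - 273.15 = 111.6500°C.
Linearly onto the Réaumur scale: 0 + (111.6500 / 100) × (80 - 0) = 89.32°Ré.

89.32°Ré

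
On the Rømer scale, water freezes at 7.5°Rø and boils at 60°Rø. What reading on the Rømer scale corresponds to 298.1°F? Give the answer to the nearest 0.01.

85.11°Rø

First in Celsius: (298.1 - 32) × 5/9 = 147.8333°C.
Linearly onto the Rømer scale: 7.5 + (147.8333 / 100) × (60 - 7.5) = 85.11°Rø.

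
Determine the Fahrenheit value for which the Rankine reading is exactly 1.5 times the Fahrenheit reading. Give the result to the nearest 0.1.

919.3°F

Let F be the Fahrenheit reading. The Rankine reading is R = 1·F + 459.67.
Require R = 1.5·F: 1·F + 459.67 = 1.5·F.
(-0.5)·F = -459.67  ⇒  F = 919.3.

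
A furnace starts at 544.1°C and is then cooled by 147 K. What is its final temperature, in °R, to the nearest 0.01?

1206.45°R

The 147 K change is an interval; Kelvin and Celsius degrees are the same size, so ΔC = -147°C.
Final Celsius temperature: 544.1000 - 147.0000 = 397.1000°C.
In Rankine: 397.1000 × 1.8 + 491.67 = 1206.45°R.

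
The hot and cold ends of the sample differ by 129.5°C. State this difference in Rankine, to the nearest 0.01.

For a temperature interval the offset drops out; only the factor 1.8 applies.
129.5 × 1.8 = 233.10.

233.10°R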